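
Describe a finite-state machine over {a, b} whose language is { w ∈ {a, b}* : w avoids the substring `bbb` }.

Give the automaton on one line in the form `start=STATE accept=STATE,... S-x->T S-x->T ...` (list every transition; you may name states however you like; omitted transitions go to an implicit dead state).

Track partial matches of the forbidden pattern `bbb`. State q3 is a dead state reached once `bbb` has occurred; every other state accepts. q0 means no part of `bbb` is currently matched.
With 4 states:
        a   b  
>* q0   q0  q1 
 * q1   q0  q2 
 * q2   q0  q3 
   q3   q3  q3 
(> = start, * = accepting)

start=q0 accept=q0,q1,q2 q0-a->q0 q0-b->q1 q1-a->q0 q1-b->q2 q2-a->q0 q2-b->q3 q3-a->q3 q3-b->q3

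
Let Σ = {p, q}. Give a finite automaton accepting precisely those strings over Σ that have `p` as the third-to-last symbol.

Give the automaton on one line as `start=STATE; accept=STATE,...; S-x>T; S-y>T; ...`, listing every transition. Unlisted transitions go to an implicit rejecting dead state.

start=s0; accept=s7,s8,s9,s10; s0-p>s1; s0-q>s2; s1-p>s3; s1-q>s4; s2-p>s5; s2-q>s6; s3-p>s7; s3-q>s8; s4-p>s9; s4-q>s10; s5-p>s11; s5-q>s12; s6-p>s13; s6-q>s14; s7-p>s7; s7-q>s8; s8-p>s9; s8-q>s10; s9-p>s11; s9-q>s12; s10-p>s13; s10-q>s14; s11-p>s7; s11-q>s8; s12-p>s9; s12-q>s10; s13-p>s11; s13-q>s12; s14-p>s13; s14-q>s14

A DFA must remember the last 3 symbols (since which symbol is third-to-last isn't known until the input ends). Use one state per possible window of the last ≤3 symbols; accept from those whose window starts with `p`.
With 15 states:
          p    q  
>  s0     s1   s2 
   s1     s3   s4 
   s2     s5   s6 
   s3     s7   s8 
   s4     s9  s10 
   s5    s11  s12 
   s6    s13  s14 
 * s7     s7   s8 
 * s8     s9  s10 
 * s9    s11  s12 
 * s10   s13  s14 
   s11    s7   s8 
   s12    s9  s10 
   s13   s11  s12 
   s14   s13  s14 
(> = start, * = accepting)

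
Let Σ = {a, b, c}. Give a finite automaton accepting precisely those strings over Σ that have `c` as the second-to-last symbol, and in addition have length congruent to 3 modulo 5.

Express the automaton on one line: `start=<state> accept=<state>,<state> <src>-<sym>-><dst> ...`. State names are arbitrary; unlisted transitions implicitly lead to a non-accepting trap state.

start=q0 accept=q5 q0-a->q1 q0-b->q1 q0-c->q1 q1-a->q2 q1-b->q2 q1-c->q3 q2-a->q4 q2-b->q4 q2-c->q4 q3-a->q5 q3-b->q5 q3-c->q5 q4-a->q6 q4-b->q6 q4-c->q6 q5-a->q6 q5-b->q6 q5-c->q6 q6-a->q0 q6-b->q0 q6-c->q0

Build one automaton per condition and run them in lockstep. One (13 states) tracks the last 2 symbols read; the other (5 states) tracks the input length modulo 5. Each combined state is a pair, one component from each; accept when both components accept. After merging equivalent states the machine shrinks.
7 states suffice.
        a   b   c  
>  q0   q1  q1  q1 
   q1   q2  q2  q3 
   q2   q4  q4  q4 
   q3   q5  q5  q5 
   q4   q6  q6  q6 
 * q5   q6  q6  q6 
   q6   q0  q0  q0 
(> = start, * = accepting)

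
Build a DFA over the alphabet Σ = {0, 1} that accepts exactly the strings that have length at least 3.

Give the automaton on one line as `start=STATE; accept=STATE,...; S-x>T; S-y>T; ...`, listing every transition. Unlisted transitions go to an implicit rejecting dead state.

We only need to distinguish lengths 0, 1, …, 3, and '>3'. Chain q0 → q1 → q2 → q3 → q4 on every symbol, with q4 looping. Accepting states: {q3, q4}.
        0   1  
>  q0   q1  q1 
   q1   q2  q2 
   q2   q3  q3 
 * q3   q4  q4 
 * q4   q4  q4 
(> = start, * = accepting)

start=q0; accept=q3,q4; q0-0>q1; q0-1>q1; q1-0>q2; q1-1>q2; q2-0>q3; q2-1>q3; q3-0>q4; q3-1>q4; q4-0>q4; q4-1>q4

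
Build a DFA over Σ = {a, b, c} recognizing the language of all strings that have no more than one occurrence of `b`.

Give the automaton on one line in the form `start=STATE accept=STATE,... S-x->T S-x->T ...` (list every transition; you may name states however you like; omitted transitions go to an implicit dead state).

start=q0 accept=q0,q1 q0-a->q0 q0-b->q1 q0-c->q0 q1-a->q1 q1-b->q2 q1-c->q1 q2-a->q2 q2-b->q2 q2-c->q2

Count `b`s, saturating at 2: state q0 means no `b` yet, q1 means one `b` seen, q2 means more than one. Each `b` increments (capped at q2); other symbols loop. Accept from {q0, q1}.
With 3 states:
        a   b   c  
>* q0   q0  q1  q0 
 * q1   q1  q2  q1 
   q2   q2  q2  q2 
(> = start, * = accepting)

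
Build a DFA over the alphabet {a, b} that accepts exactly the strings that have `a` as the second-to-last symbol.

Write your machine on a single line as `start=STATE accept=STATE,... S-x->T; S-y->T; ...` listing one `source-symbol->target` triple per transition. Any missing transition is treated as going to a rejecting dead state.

Because acceptance depends on a position counted from the end, the machine has to buffer the most recent 2 symbols. Make each state the string of the last up-to-2 symbols read; on input `x` shift the window left and append `x`. Accept when the buffered window has length 2 and begins with `a`.
        a   b  
>  s0   s1  s2 
   s1   s3  s4 
   s2   s5  s6 
 * s3   s3  s4 
 * s4   s5  s6 
   s5   s3  s4 
   s6   s5  s6 
(> = start, * = accepting)

start=s0; accept=s3,s4; s0-a->s1; s0-b->s2; s1-a->s3; s1-b->s4; s2-a->s5; s2-b->s6; s3-a->s3; s3-b->s4; s4-a->s5; s4-b->s6; s5-a->s3; s5-b->s4; s6-a->s5; s6-b->s6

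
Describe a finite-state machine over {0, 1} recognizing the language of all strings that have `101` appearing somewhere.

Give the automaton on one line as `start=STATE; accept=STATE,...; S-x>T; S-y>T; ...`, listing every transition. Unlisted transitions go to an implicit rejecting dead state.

Track how much of `101` has been matched so far: state q0 is no progress, q3 is the absorbing accept state reached once `101` has occurred. Intermediate states record partial matches; on a mismatch, fall back to the longest reusable overlap.
A 4-state machine:
        0   1  
>  q0   q0  q1 
   q1   q2  q1 
   q2   q0  q3 
 * q3   q3  q3 
(> = start, * = accepting)

start=q0; accept=q3; q0-0>q0; q0-1>q1; q1-0>q2; q1-1>q1; q2-0>q0; q2-1>q3; q3-0>q3; q3-1>q3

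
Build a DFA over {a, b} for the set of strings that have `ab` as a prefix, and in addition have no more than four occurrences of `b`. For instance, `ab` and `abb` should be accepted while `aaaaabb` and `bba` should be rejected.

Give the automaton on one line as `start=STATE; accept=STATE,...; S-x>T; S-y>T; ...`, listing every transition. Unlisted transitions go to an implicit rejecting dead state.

start=s0; accept=s3,s4,s5,s6; s0-a>s1; s0-b>s2; s1-a>s2; s1-b>s3; s2-a>s2; s2-b>s2; s3-a>s3; s3-b>s4; s4-a>s4; s4-b>s5; s5-a>s5; s5-b>s6; s6-a>s6; s6-b>s2

Handle the two conditions separately and then intersect. The first has 4 states tracking whether the input so far still matches the prefix `ab`; the second has 6 states tracking the count of `b`s, saturating at 5. A product state is a pair (one from each), accepting exactly when both do. Equivalent product states are then merged.
A 7-state machine:
        a   b  
>  s0   s1  s2 
   s1   s2  s3 
   s2   s2  s2 
 * s3   s3  s4 
 * s4   s4  s5 
 * s5   s5  s6 
 * s6   s6  s2 
(> = start, * = accepting)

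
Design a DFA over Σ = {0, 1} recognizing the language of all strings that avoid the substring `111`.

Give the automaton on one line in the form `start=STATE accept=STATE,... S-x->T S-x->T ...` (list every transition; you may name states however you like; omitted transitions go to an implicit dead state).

Track partial matches of the forbidden pattern `111`. State S3 is a dead state reached once `111` has occurred; every other state accepts. S0 means no part of `111` is currently matched.
4 states suffice.
        0   1  
>* S0   S0  S1 
 * S1   S0  S2 
 * S2   S0  S3 
   S3   S3  S3 
(> = start, * = accepting)

start=S0 accept=S0,S1,S2 S0-0->S0 S0-1->S1 S1-0->S0 S1-1->S2 S2-0->S0 S2-1->S3 S3-0->S3 S3-1->S3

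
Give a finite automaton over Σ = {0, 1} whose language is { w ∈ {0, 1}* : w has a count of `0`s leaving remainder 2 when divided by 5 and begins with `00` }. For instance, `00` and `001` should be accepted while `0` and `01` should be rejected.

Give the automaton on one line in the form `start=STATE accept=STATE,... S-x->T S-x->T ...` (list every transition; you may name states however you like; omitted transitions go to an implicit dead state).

start=A accept=D A-0->B A-1->C B-0->D B-1->E C-0->E C-1->C D-0->F D-1->D E-0->G E-1->E F-0->H F-1->F G-0->I G-1->G H-0->J H-1->H I-0->K I-1->I J-0->L J-1->J K-0->C K-1->K L-0->D L-1->L

Run two small machines in parallel and take their product. One (5 states) tracks the count of `0`s modulo 5; the other (4 states) tracks whether the input so far still matches the prefix `00`. Each combined state is a pair, one component from each; accept when both components accept.
A 12-state machine:
       0  1 
>  A   B  C 
   B   D  E 
   C   E  C 
 * D   F  D 
   E   G  E 
   F   H  F 
   G   I  G 
   H   J  H 
   I   K  I 
   J   L  J 
   K   C  K 
   L   D  L 
(> = start, * = accepting)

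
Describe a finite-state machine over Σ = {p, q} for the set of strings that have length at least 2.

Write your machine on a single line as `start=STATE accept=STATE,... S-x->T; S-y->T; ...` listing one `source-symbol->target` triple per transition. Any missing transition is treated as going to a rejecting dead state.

Count input length up to 3: every symbol moves from A toward D, which means 'more than 2' and absorbs. Accept from {C, D}.
       p  q 
>  A   B  B 
   B   C  C 
 * C   D  D 
 * D   D  D 
(> = start, * = accepting)

start=A; accept=C,D; A-p->B; A-q->B; B-p->C; B-q->C; C-p->D; C-q->D; D-p->D; D-q->D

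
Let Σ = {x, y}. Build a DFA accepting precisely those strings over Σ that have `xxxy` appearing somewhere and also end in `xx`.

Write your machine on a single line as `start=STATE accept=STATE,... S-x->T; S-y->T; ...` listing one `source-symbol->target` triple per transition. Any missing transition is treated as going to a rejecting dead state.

start=q0; accept=q6; q0-x->q1; q0-y->q0; q1-x->q2; q1-y->q0; q2-x->q3; q2-y->q0; q3-x->q3; q3-y->q4; q4-x->q5; q4-y->q4; q5-x->q6; q5-y->q4; q6-x->q6; q6-y->q4

Run two small machines in parallel and take their product. The first has 5 states tracking whether and how much of `xxxy` has been seen; the second has 3 states tracking how much of the suffix `xx` has currently been matched. A product state is a pair (one from each), accepting exactly when both do.
A 7-state machine:
        x   y  
>  q0   q1  q0 
   q1   q2  q0 
   q2   q3  q0 
   q3   q3  q4 
   q4   q5  q4 
   q5   q6  q4 
 * q6   q6  q4 
(> = start, * = accepting)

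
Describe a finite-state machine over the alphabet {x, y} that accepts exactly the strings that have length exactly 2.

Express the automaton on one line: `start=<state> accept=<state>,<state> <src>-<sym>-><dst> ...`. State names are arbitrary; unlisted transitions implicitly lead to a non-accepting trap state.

start=s0 accept=s2 s0-x->s1 s0-y->s1 s1-x->s2 s1-y->s2 s2-x->s3 s2-y->s3 s3-x->s3 s3-y->s3

Count input length up to 3: every symbol moves from s0 toward s3, which means 'more than 2' and absorbs. Accept from {s2}.
        x   y  
>  s0   s1  s1 
   s1   s2  s2 
 * s2   s3  s3 
   s3   s3  s3 
(> = start, * = accepting)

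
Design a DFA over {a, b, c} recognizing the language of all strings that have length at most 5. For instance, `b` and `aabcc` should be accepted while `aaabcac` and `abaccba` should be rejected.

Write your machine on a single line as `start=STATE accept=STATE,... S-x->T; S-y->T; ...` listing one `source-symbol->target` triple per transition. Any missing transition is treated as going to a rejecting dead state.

start=s0; accept=s0,s1,s2,s3,s4,s5; s0-a->s1; s0-b->s1; s0-c->s1; s1-a->s2; s1-b->s2; s1-c->s2; s2-a->s3; s2-b->s3; s2-c->s3; s3-a->s4; s3-b->s4; s3-c->s4; s4-a->s5; s4-b->s5; s4-c->s5; s5-a->s6; s5-b->s6; s5-c->s6; s6-a->s6; s6-b->s6; s6-c->s6

We only need to distinguish lengths 0, 1, …, 5, and '>5'. Chain s0 → s1 → s2 → s3 → s4 → s5 → s6 on every symbol, with s6 looping. Accepting states: {s0, s1, s2, s3, s4, s5}.
A 7-state machine:
        a   b   c  
>* s0   s1  s1  s1 
 * s1   s2  s2  s2 
 * s2   s3  s3  s3 
 * s3   s4  s4  s4 
 * s4   s5  s5  s5 
 * s5   s6  s6  s6 
   s6   s6  s6  s6 
(> = start, * = accepting)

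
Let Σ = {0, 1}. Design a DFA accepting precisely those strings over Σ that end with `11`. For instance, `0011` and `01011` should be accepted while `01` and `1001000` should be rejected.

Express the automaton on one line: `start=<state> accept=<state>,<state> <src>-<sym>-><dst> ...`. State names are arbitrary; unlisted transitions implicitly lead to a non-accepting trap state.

start=q0 accept=q2 q0-0->q0 q0-1->q1 q1-0->q0 q1-1->q2 q2-0->q0 q2-1->q2

Remember how much of `11` the current input suffix matches. State q0 means no match yet; q1 means the last symbol is `1`; q2 means the last 2 symbols are `11`. Only q2 accepts. On a mismatch, fall back to the longest proper suffix that is still a prefix of `11`.
With 3 states:
        0   1  
>  q0   q0  q1 
   q1   q0  q2 
 * q2   q0  q2 
(> = start, * = accepting)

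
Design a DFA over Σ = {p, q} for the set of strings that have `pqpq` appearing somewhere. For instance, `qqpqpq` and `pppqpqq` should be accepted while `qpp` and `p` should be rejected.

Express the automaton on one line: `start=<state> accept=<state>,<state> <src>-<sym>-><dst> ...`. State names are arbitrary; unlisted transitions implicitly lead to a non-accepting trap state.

start=S0 accept=S4 S0-p->S1 S0-q->S0 S1-p->S1 S1-q->S2 S2-p->S3 S2-q->S0 S3-p->S1 S3-q->S4 S4-p->S4 S4-q->S4

States S0..S3 record the length of the longest prefix of `pqpq` that matches the current input suffix. Reaching S4 means `pqpq` has been seen, and we stay there forever. Accept from S4.
With 5 states:
        p   q  
>  S0   S1  S0 
   S1   S1  S2 
   S2   S3  S0 
   S3   S1  S4 
 * S4   S4  S4 
(> = start, * = accepting)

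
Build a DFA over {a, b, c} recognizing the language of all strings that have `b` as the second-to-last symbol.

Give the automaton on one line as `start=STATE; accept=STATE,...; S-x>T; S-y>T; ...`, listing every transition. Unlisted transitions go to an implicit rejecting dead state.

start=S0; accept=S7,S8,S9; S0-a>S1; S0-b>S2; S0-c>S3; S1-a>S4; S1-b>S5; S1-c>S6; S2-a>S7; S2-b>S8; S2-c>S9; S3-a>S10; S3-b>S11; S3-c>S12; S4-a>S4; S4-b>S5; S4-c>S6; S5-a>S7; S5-b>S8; S5-c>S9; S6-a>S10; S6-b>S11; S6-c>S12; S7-a>S4; S7-b>S5; S7-c>S6; S8-a>S7; S8-b>S8; S8-c>S9; S9-a>S10; S9-b>S11; S9-c>S12; S10-a>S4; S10-b>S5; S10-c>S6; S11-a>S7; S11-b>S8; S11-c>S9; S12-a>S10; S12-b>S11; S12-c>S12

Because acceptance depends on a position counted from the end, the machine has to buffer the most recent 2 symbols. Make each state the string of the last up-to-2 symbols read; on input `x` shift the window left and append `x`. Accept when the buffered window has length 2 and begins with `b`.
          a    b    c  
>  S0     S1   S2   S3 
   S1     S4   S5   S6 
   S2     S7   S8   S9 
   S3    S10  S11  S12 
   S4     S4   S5   S6 
   S5     S7   S8   S9 
   S6    S10  S11  S12 
 * S7     S4   S5   S6 
 * S8     S7   S8   S9 
 * S9    S10  S11  S12 
   S10    S4   S5   S6 
   S11    S7   S8   S9 
   S12   S10  S11  S12 
(> = start, * = accepting)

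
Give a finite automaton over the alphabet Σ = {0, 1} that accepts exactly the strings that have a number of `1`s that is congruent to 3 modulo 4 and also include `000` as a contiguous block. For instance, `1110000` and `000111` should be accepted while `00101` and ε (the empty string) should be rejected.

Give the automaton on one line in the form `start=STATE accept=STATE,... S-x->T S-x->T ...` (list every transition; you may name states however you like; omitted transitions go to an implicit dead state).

start=A accept=P A-0->B A-1->C B-0->D B-1->C C-0->E C-1->F D-0->G D-1->C E-0->H E-1->F F-0->I F-1->J G-0->G G-1->K H-0->K H-1->F I-0->L I-1->J J-0->M J-1->A K-0->K K-1->N L-0->N L-1->J M-0->O M-1->A N-0->N N-1->P O-0->P O-1->A P-0->P P-1->G

Run two small machines in parallel and take their product. One (4 states) tracks the count of `1`s modulo 4; the other (4 states) tracks whether and how much of `000` has been seen. Each combined state is a pair, one component from each; accept when both components accept.
16 states suffice.
       0  1 
>  A   B  C 
   B   D  C 
   C   E  F 
   D   G  C 
   E   H  F 
   F   I  J 
   G   G  K 
   H   K  F 
   I   L  J 
   J   M  A 
   K   K  N 
   L   N  J 
   M   O  A 
   N   N  P 
   O   P  A 
 * P   P  G 
(> = start, * = accepting)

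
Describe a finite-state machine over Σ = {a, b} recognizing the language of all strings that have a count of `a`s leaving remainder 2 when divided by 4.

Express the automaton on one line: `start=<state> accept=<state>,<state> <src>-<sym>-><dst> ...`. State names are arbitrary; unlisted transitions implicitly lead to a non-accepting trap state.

start=S0 accept=S2 S0-a->S1 S0-b->S0 S1-a->S2 S1-b->S1 S2-a->S3 S2-b->S2 S3-a->S0 S3-b->S3

The only thing that matters is how many `a`s have appeared, reduced mod 4. Use one state per residue: S0 for 0, …, S3 for 3. Reading `a` moves to the next residue; anything else stays put. S2 is accepting.
        a   b  
>  S0   S1  S0 
   S1   S2  S1 
 * S2   S3  S2 
   S3   S0  S3 
(> = start, * = accepting)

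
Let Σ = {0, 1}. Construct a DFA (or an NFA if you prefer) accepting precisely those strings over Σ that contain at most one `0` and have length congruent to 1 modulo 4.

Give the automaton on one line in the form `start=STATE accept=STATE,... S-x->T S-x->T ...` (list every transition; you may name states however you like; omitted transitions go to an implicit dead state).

start=s0 accept=s1,s2 s0-0->s1 s0-1->s2 s1-0->s3 s1-1->s4 s2-0->s4 s2-1->s5 s3-0->s3 s3-1->s3 s4-0->s3 s4-1->s6 s5-0->s6 s5-1->s7 s6-0->s3 s6-1->s8 s7-0->s8 s7-1->s0 s8-0->s3 s8-1->s1

Handle the two conditions separately and then intersect. The first has 3 states tracking the count of `0`s, saturating at 2; the second has 4 states tracking the input length modulo 4. A product state is a pair (one from each), accepting exactly when both do. Minimizing collapses redundant product states.
        0   1  
>  s0   s1  s2 
 * s1   s3  s4 
 * s2   s4  s5 
   s3   s3  s3 
   s4   s3  s6 
   s5   s6  s7 
   s6   s3  s8 
   s7   s8  s0 
   s8   s3  s1 
(> = start, * = accepting)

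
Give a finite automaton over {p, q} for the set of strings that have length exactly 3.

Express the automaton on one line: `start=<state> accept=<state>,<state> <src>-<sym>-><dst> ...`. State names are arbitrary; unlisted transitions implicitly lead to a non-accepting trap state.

We only need to distinguish lengths 0, 1, …, 3, and '>3'. Chain s0 → s1 → s2 → s3 → s4 on every symbol, with s4 looping. Accepting states: {s3}.
5 states suffice.
        p   q  
>  s0   s1  s1 
   s1   s2  s2 
   s2   s3  s3 
 * s3   s4  s4 
   s4   s4  s4 
(> = start, * = accepting)

start=s0 accept=s3 s0-p->s1 s0-q->s1 s1-p->s2 s1-q->s2 s2-p->s3 s2-q->s3 s3-p->s4 s3-q->s4 s4-p->s4 s4-q->s4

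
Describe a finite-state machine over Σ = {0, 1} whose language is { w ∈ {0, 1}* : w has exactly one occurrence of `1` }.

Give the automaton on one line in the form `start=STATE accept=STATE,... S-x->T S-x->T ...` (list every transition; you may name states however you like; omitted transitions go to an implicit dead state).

start=q0 accept=q1 q0-0->q0 q0-1->q1 q1-0->q1 q1-1->q2 q2-0->q2 q2-1->q2

Count `1`s, saturating at 2: state q0 means no `1` yet, q1 means one `1` seen, q2 means more than one. Each `1` increments (capped at q2); other symbols loop. Accept from {q1}.
        0   1  
>  q0   q0  q1 
 * q1   q1  q2 
   q2   q2  q2 
(> = start, * = accepting)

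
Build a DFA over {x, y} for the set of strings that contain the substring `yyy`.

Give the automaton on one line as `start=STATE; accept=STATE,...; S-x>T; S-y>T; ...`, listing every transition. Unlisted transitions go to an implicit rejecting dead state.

start=q0; accept=q3; q0-x>q0; q0-y>q1; q1-x>q0; q1-y>q2; q2-x>q0; q2-y>q3; q3-x>q3; q3-y>q3

Track how much of `yyy` has been matched so far: state q0 is no progress, q3 is the absorbing accept state reached once `yyy` has occurred. Intermediate states record partial matches; on a mismatch, fall back to the longest reusable overlap.
With 4 states:
        x   y  
>  q0   q0  q1 
   q1   q0  q2 
   q2   q0  q3 
 * q3   q3  q3 
(> = start, * = accepting)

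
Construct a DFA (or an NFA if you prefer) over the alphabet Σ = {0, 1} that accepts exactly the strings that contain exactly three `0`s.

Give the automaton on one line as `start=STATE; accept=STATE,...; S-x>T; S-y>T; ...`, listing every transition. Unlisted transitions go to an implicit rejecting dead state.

start=q0; accept=q3; q0-0>q1; q0-1>q0; q1-0>q2; q1-1>q1; q2-0>q3; q2-1>q2; q3-0>q4; q3-1>q3; q4-0>q4; q4-1>q4

Only the number of `0`s matters, and only up to 4. Make a chain q0 → q1 → q2 → q3 → q4 advanced by each `0` (with q4 absorbing); every other symbol self-loops. The accepting set is {q3}.
        0   1  
>  q0   q1  q0 
   q1   q2  q1 
   q2   q3  q2 
 * q3   q4  q3 
   q4   q4  q4 
(> = start, * = accepting)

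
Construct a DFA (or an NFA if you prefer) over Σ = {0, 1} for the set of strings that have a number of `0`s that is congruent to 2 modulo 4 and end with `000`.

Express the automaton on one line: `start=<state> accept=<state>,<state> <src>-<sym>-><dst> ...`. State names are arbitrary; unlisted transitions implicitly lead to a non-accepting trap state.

Handle the two conditions separately and then intersect. The first has 4 states tracking the count of `0`s modulo 4; the second has 4 states tracking how much of the suffix `000` has currently been matched. A product state is a pair (one from each), accepting exactly when both do. Minimizing collapses redundant product states.
With 7 states:
        0   1  
>  q0   q1  q0 
   q1   q2  q1 
   q2   q3  q2 
   q3   q4  q3 
   q4   q5  q0 
   q5   q6  q1 
 * q6   q3  q2 
(> = start, * = accepting)

start=q0 accept=q6 q0-0->q1 q0-1->q0 q1-0->q2 q1-1->q1 q2-0->q3 q2-1->q2 q3-0->q4 q3-1->q3 q4-0->q5 q4-1->q0 q5-0->q6 q5-1->q1 q6-0->q3 q6-1->q2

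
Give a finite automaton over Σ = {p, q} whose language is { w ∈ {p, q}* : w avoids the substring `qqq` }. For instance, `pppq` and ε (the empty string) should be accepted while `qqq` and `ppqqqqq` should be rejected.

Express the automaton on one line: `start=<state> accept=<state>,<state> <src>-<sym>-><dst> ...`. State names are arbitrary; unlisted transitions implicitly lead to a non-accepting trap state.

start=A accept=A,B,C A-p->A A-q->B B-p->A B-q->C C-p->A C-q->D D-p->D D-q->D

Track partial matches of the forbidden pattern `qqq`. State D is a dead state reached once `qqq` has occurred; every other state accepts. A means no part of `qqq` is currently matched.
       p  q 
>* A   A  B 
 * B   A  C 
 * C   A  D 
   D   D  D 
(> = start, * = accepting)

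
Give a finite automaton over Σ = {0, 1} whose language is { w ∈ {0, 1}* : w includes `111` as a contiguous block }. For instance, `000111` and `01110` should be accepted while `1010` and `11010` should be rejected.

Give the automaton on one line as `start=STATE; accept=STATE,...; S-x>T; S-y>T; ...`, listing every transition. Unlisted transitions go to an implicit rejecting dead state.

States A..C record the length of the longest prefix of `111` that matches the current input suffix. Reaching D means `111` has been seen, and we stay there forever. Accept from D.
4 states suffice.
       0  1 
>  A   A  B 
   B   A  C 
   C   A  D 
 * D   D  D 
(> = start, * = accepting)

start=A; accept=D; A-0>A; A-1>B; B-0>A; B-1>C; C-0>A; C-1>D; D-0>D; D-1>D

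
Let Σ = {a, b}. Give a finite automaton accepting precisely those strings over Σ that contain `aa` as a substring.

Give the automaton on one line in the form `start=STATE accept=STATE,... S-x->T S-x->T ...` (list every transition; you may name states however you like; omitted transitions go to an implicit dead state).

start=S0 accept=S2 S0-a->S1 S0-b->S0 S1-a->S2 S1-b->S0 S2-a->S2 S2-b->S2

Track how much of `aa` has been matched so far: state S0 is no progress, S2 is the absorbing accept state reached once `aa` has occurred. Intermediate states record partial matches; on a mismatch, fall back to the longest reusable overlap.
A 3-state machine:
        a   b  
>  S0   S1  S0 
   S1   S2  S0 
 * S2   S2  S2 
(> = start, * = accepting)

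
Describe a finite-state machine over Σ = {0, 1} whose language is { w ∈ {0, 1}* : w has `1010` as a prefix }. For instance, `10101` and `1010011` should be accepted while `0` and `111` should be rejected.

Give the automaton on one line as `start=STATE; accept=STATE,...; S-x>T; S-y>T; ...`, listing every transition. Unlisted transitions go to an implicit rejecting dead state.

start=S0; accept=S4; S0-0>S5; S0-1>S1; S1-0>S2; S1-1>S5; S2-0>S5; S2-1>S3; S3-0>S4; S3-1>S5; S4-0>S4; S4-1>S4; S5-0>S5; S5-1>S5

Check the first 4 symbols one by one: S0 through S3 record how many have matched `1010` so far; any wrong symbol goes to the dead state S5. After all 4 match we enter the accepting sink S4.
6 states suffice.
        0   1  
>  S0   S5  S1 
   S1   S2  S5 
   S2   S5  S3 
   S3   S4  S5 
 * S4   S4  S4 
   S5   S5  S5 
(> = start, * = accepting)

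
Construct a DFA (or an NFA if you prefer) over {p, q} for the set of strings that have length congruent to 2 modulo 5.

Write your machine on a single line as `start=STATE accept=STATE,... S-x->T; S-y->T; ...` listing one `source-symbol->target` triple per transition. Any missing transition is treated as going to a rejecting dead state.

Count input length modulo 5: every symbol advances one step around the cycle S0 → S1 → S2 → S3 → S4 → S0. Accept at S2.
A 5-state machine:
        p   q  
>  S0   S1  S1 
   S1   S2  S2 
 * S2   S3  S3 
   S3   S4  S4 
   S4   S0  S0 
(> = start, * = accepting)

start=S0; accept=S2; S0-p->S1; S0-q->S1; S1-p->S2; S1-q->S2; S2-p->S3; S2-q->S3; S3-p->S4; S3-q->S4; S4-p->S0; S4-q->S0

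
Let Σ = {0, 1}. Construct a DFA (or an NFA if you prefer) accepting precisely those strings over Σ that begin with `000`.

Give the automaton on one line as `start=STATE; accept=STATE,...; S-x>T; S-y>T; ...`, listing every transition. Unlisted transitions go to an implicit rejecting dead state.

start=s0; accept=s3; s0-0>s1; s0-1>s4; s1-0>s2; s1-1>s4; s2-0>s3; s2-1>s4; s3-0>s3; s3-1>s3; s4-0>s4; s4-1>s4

Walk along `000` while the input agrees: from s0 take `0` to s1, and so on. Any deviation drops to the rejecting sink s4. Once s3 is reached the prefix is confirmed and every continuation is accepted.
A 5-state machine:
        0   1  
>  s0   s1  s4 
   s1   s2  s4 
   s2   s3  s4 
 * s3   s3  s3 
   s4   s4  s4 
(> = start, * = accepting)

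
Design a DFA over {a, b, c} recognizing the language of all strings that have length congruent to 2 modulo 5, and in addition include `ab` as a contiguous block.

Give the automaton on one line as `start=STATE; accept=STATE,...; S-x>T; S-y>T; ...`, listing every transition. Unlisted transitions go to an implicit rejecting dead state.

Run two small machines in parallel and take their product. One (5 states) tracks the input length modulo 5; the other (3 states) tracks whether and how much of `ab` has been seen. Each combined state is a pair, one component from each; accept when both components accept.
          a    b    c  
>  q0     q1   q2   q2 
   q1     q3   q4   q5 
   q2     q3   q5   q5 
   q3     q6   q7   q8 
 * q4     q7   q7   q7 
   q5     q6   q8   q8 
   q6     q9  q10  q11 
   q7    q10  q10  q10 
   q8     q9  q11  q11 
   q9    q12  q13   q0 
   q10   q13  q13  q13 
   q11   q12   q0   q0 
   q12    q1  q14   q2 
   q13   q14  q14  q14 
   q14    q4   q4   q4 
(> = start, * = accepting)

start=q0; accept=q4; q0-a>q1; q0-b>q2; q0-c>q2; q1-a>q3; q1-b>q4; q1-c>q5; q2-a>q3; q2-b>q5; q2-c>q5; q3-a>q6; q3-b>q7; q3-c>q8; q4-a>q7; q4-b>q7; q4-c>q7; q5-a>q6; q5-b>q8; q5-c>q8; q6-a>q9; q6-b>q10; q6-c>q11; q7-a>q10; q7-b>q10; q7-c>q10; q8-a>q9; q8-b>q11; q8-c>q11; q9-a>q12; q9-b>q13; q9-c>q0; q10-a>q13; q10-b>q13; q10-c>q13; q11-a>q12; q11-b>q0; q11-c>q0; q12-a>q1; q12-b>q14; q12-c>q2; q13-a>q14; q13-b>q14; q13-c>q14; q14-a>q4; q14-b>q4; q14-c>q4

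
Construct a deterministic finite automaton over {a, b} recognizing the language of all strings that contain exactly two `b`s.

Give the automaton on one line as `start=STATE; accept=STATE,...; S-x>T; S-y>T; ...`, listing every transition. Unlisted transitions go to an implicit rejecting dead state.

Count `b`s, saturating at 3: states q0 through q2 mean 0 through 2 `b`s seen; q3 means more than 2. Each `b` increments (capped at q3); other symbols loop. Accept from {q2}.
With 4 states:
        a   b  
>  q0   q0  q1 
   q1   q1  q2 
 * q2   q2  q3 
   q3   q3  q3 
(> = start, * = accepting)

start=q0; accept=q2; q0-a>q0; q0-b>q1; q1-a>q1; q1-b>q2; q2-a>q2; q2-b>q3; q3-a>q3; q3-b>q3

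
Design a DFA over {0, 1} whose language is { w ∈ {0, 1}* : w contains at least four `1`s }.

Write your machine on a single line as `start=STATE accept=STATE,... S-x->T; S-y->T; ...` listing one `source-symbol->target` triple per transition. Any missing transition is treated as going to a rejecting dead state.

start=S0; accept=S4,S5; S0-0->S0; S0-1->S1; S1-0->S1; S1-1->S2; S2-0->S2; S2-1->S3; S3-0->S3; S3-1->S4; S4-0->S4; S4-1->S5; S5-0->S5; S5-1->S5

Only the number of `1`s matters, and only up to 5. Make a chain S0 → S1 → S2 → S3 → S4 → S5 advanced by each `1` (with S5 absorbing); every other symbol self-loops. The accepting set is {S4, S5}.
        0   1  
>  S0   S0  S1 
   S1   S1  S2 
   S2   S2  S3 
   S3   S3  S4 
 * S4   S4  S5 
 * S5   S5  S5 
(> = start, * = accepting)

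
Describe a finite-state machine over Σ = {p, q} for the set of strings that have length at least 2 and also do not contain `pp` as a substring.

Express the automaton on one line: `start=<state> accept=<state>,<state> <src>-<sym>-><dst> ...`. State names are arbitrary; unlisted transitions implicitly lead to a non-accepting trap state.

start=A accept=E,F A-p->B A-q->C B-p->D B-q->E C-p->F C-q->E D-p->D D-q->D E-p->F E-q->E F-p->D F-q->E

Run two small machines in parallel and take their product. The first has 4 states tracking the input length, saturating at 3; the second has 3 states tracking partial matches of the forbidden pattern `pp`. A product state is a pair (one from each), accepting exactly when both do. Minimizing collapses redundant product states.
6 states suffice.
       p  q 
>  A   B  C 
   B   D  E 
   C   F  E 
   D   D  D 
 * E   F  E 
 * F   D  E 
(> = start, * = accepting)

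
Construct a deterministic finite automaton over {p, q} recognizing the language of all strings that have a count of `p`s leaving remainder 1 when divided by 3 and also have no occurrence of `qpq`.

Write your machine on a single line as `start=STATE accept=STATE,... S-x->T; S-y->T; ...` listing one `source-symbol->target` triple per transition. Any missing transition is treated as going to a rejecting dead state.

start=A; accept=B,E,F; A-p->B; A-q->C; B-p->D; B-q->E; C-p->F; C-q->C; D-p->A; D-q->G; E-p->H; E-q->E; F-p->D; F-q->I; G-p->J; G-q->G; H-p->A; H-q->I; I-p->I; I-q->I; J-p->B; J-q->I

Build one automaton per condition and run them in lockstep. The first has 3 states tracking the count of `p`s modulo 3; the second has 4 states tracking partial matches of the forbidden pattern `qpq`. A product state is a pair (one from each), accepting exactly when both do. Minimizing collapses redundant product states.
10 states suffice.
       p  q 
>  A   B  C 
 * B   D  E 
   C   F  C 
   D   A  G 
 * E   H  E 
 * F   D  I 
   G   J  G 
   H   A  I 
   I   I  I 
   J   B  I 
(> = start, * = accepting)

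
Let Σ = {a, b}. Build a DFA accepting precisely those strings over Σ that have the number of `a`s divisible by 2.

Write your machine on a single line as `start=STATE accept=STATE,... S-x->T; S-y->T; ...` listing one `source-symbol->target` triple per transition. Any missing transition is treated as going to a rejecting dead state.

Keep the running count of `a`s modulo 2: each `a` advances along the cycle S0 → S1 → S0 while other symbols loop. Accept at S0.
2 states suffice.
        a   b  
>* S0   S1  S0 
   S1   S0  S1 
(> = start, * = accepting)

start=S0; accept=S0; S0-a->S1; S0-b->S0; S1-a->S0; S1-b->S1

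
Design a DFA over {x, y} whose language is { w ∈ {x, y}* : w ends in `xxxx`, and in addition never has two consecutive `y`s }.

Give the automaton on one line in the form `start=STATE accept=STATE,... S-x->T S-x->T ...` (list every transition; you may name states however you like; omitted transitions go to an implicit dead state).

start=s0 accept=s6 s0-x->s1 s0-y->s2 s1-x->s3 s1-y->s2 s2-x->s1 s2-y->s4 s3-x->s5 s3-y->s2 s4-x->s4 s4-y->s4 s5-x->s6 s5-y->s2 s6-x->s6 s6-y->s2

Run two small machines in parallel and take their product. One (5 states) tracks how much of the suffix `xxxx` has currently been matched; the other (3 states) tracks partial matches of the forbidden pattern `yy`. Each combined state is a pair, one component from each; accept when both components accept. Equivalent product states are then merged.
        x   y  
>  s0   s1  s2 
   s1   s3  s2 
   s2   s1  s4 
   s3   s5  s2 
   s4   s4  s4 
   s5   s6  s2 
 * s6   s6  s2 
(> = start, * = accepting)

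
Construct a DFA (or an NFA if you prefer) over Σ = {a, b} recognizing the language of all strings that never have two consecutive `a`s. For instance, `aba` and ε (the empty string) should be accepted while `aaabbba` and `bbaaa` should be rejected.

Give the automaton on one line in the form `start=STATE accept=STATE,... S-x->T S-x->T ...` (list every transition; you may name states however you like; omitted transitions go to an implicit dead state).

start=s0 accept=s0,s1 s0-a->s1 s0-b->s0 s1-a->s2 s1-b->s0 s2-a->s2 s2-b->s2

Track partial matches of the forbidden pattern `aa`. State s2 is a dead state reached once `aa` has occurred; every other state accepts. s0 means no part of `aa` is currently matched.
3 states suffice.
        a   b  
>* s0   s1  s0 
 * s1   s2  s0 
   s2   s2  s2 
(> = start, * = accepting)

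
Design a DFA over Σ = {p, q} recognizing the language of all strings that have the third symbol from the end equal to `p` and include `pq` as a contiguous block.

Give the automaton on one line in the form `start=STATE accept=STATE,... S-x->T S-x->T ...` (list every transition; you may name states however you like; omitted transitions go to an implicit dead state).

Handle the two conditions separately and then intersect. The first has 15 states tracking the last 3 symbols read; the second has 3 states tracking whether and how much of `pq` has been seen. A product state is a pair (one from each), accepting exactly when both do. Minimizing collapses redundant product states.
11 states suffice.
          p    q  
>  S0     S1   S0 
   S1     S2   S3 
   S2     S2   S4 
   S3     S5   S6 
 * S4     S5   S6 
 * S5     S7   S3 
 * S6     S8   S9 
   S7    S10   S4 
   S8     S7   S3 
   S9     S8   S9 
 * S10   S10   S4 
(> = start, * = accepting)

start=S0 accept=S4,S5,S6,S10 S0-p->S1 S0-q->S0 S1-p->S2 S1-q->S3 S2-p->S2 S2-q->S4 S3-p->S5 S3-q->S6 S4-p->S5 S4-q->S6 S5-p->S7 S5-q->S3 S6-p->S8 S6-q->S9 S7-p->S10 S7-q->S4 S8-p->S7 S8-q->S3 S9-p->S8 S9-q->S9 S10-p->S10 S10-q->S4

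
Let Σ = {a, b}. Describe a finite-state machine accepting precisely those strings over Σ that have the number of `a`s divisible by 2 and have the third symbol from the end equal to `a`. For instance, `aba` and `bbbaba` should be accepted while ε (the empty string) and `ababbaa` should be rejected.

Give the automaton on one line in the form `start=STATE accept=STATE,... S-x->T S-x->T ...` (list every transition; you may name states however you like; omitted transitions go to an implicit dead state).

Build one automaton per condition and run them in lockstep. The first has 2 states tracking the count of `a`s modulo 2; the second has 15 states tracking the last 3 symbols read. A product state is a pair (one from each), accepting exactly when both do.
23 states suffice.
          a    b  
>  s0     s1   s2 
   s1     s3   s4 
   s2     s5   s6 
   s3     s7   s8 
   s4     s9  s10 
   s5    s11  s12 
   s6    s13  s14 
   s7    s15  s16 
 * s8    s17  s18 
 * s9    s19  s20 
   s10   s21  s22 
   s11    s7   s8 
   s12    s9  s10 
   s13   s11  s12 
   s14   s13  s14 
 * s15    s7   s8 
   s16    s9  s10 
   s17   s11  s12 
 * s18   s13  s14 
   s19   s15  s16 
   s20   s17  s18 
   s21   s19  s20 
   s22   s21  s22 
(> = start, * = accepting)

start=s0 accept=s8,s9,s15,s18 s0-a->s1 s0-b->s2 s1-a->s3 s1-b->s4 s2-a->s5 s2-b->s6 s3-a->s7 s3-b->s8 s4-a->s9 s4-b->s10 s5-a->s11 s5-b->s12 s6-a->s13 s6-b->s14 s7-a->s15 s7-b->s16 s8-a->s17 s8-b->s18 s9-a->s19 s9-b->s20 s10-a->s21 s10-b->s22 s11-a->s7 s11-b->s8 s12-a->s9 s12-b->s10 s13-a->s11 s13-b->s12 s14-a->s13 s14-b->s14 s15-a->s7 s15-b->s8 s16-a->s9 s16-b->s10 s17-a->s11 s17-b->s12 s18-a->s13 s18-b->s14 s19-a->s15 s19-b->s16 s20-a->s17 s20-b->s18 s21-a->s19 s21-b->s20 s22-a->s21 s22-b->s22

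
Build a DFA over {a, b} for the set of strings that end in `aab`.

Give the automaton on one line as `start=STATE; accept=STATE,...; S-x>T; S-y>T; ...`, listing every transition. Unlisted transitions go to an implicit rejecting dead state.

start=q0; accept=q3; q0-a>q1; q0-b>q0; q1-a>q2; q1-b>q0; q2-a>q2; q2-b>q3; q3-a>q1; q3-b>q0

Let each state record the length of the longest suffix of the input read so far that is also a prefix of `aab`. q1 means the last symbol is `a`; q2 means the last 2 symbols are `aa`; q3 means the last 3 symbols are `aab`. Accept only at q3, where the string currently ends in `aab`.
A 4-state machine:
        a   b  
>  q0   q1  q0 
   q1   q2  q0 
   q2   q2  q3 
 * q3   q1  q0 
(> = start, * = accepting)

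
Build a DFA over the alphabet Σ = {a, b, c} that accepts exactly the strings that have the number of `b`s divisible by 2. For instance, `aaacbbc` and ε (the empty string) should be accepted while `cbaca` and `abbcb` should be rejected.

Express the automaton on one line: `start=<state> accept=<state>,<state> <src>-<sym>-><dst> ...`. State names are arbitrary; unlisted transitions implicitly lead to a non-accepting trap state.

The only thing that matters is how many `b`s have appeared, reduced mod 2. Use one state per residue: q0 for 0, …, q1 for 1. Reading `b` moves to the next residue; anything else stays put. q0 is accepting.
With 2 states:
        a   b   c  
>* q0   q0  q1  q0 
   q1   q1  q0  q1 
(> = start, * = accepting)

start=q0 accept=q0 q0-a->q0 q0-b->q1 q0-c->q0 q1-a->q1 q1-b->q0 q1-c->q1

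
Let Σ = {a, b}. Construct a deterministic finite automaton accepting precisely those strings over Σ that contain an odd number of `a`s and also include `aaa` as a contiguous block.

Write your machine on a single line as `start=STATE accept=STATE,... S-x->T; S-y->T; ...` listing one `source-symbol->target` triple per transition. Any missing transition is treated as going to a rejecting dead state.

start=q0; accept=q4; q0-a->q1; q0-b->q0; q1-a->q2; q1-b->q3; q2-a->q4; q2-b->q0; q3-a->q5; q3-b->q3; q4-a->q6; q4-b->q4; q5-a->q7; q5-b->q0; q6-a->q4; q6-b->q6; q7-a->q6; q7-b->q3

Run two small machines in parallel and take their product. The first has 2 states tracking the count of `a`s modulo 2; the second has 4 states tracking whether and how much of `aaa` has been seen. A product state is a pair (one from each), accepting exactly when both do.
An 8-state machine:
        a   b  
>  q0   q1  q0 
   q1   q2  q3 
   q2   q4  q0 
   q3   q5  q3 
 * q4   q6  q4 
   q5   q7  q0 
   q6   q4  q6 
   q7   q6  q3 
(> = start, * = accepting)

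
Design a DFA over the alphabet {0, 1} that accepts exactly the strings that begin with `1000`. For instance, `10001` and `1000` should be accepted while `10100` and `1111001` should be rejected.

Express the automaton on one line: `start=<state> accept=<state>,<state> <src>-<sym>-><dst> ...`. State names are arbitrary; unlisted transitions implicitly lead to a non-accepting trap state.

Walk along `1000` while the input agrees: from s0 take `1` to s1, and so on. Any deviation drops to the rejecting sink s5. Once s4 is reached the prefix is confirmed and every continuation is accepted.
A 6-state machine:
        0   1  
>  s0   s5  s1 
   s1   s2  s5 
   s2   s3  s5 
   s3   s4  s5 
 * s4   s4  s4 
   s5   s5  s5 
(> = start, * = accepting)

start=s0 accept=s4 s0-0->s5 s0-1->s1 s1-0->s2 s1-1->s5 s2-0->s3 s2-1->s5 s3-0->s4 s3-1->s5 s4-0->s4 s4-1->s4 s5-0->s5 s5-1->s5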